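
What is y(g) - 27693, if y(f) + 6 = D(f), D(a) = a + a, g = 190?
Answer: -27319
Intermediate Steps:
D(a) = 2*a
y(f) = -6 + 2*f
y(g) - 27693 = (-6 + 2*190) - 27693 = (-6 + 380) - 27693 = 374 - 27693 = -27319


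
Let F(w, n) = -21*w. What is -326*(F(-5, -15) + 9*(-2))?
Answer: -28362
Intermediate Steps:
-326*(F(-5, -15) + 9*(-2)) = -326*(-21*(-5) + 9*(-2)) = -326*(105 - 18) = -326*87 = -28362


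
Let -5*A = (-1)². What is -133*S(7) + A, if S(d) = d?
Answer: -4656/5 ≈ -931.20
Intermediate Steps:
A = -⅕ (A = -⅕*(-1)² = -⅕*1 = -⅕ ≈ -0.20000)
-133*S(7) + A = -133*7 - ⅕ = -931 - ⅕ = -4656/5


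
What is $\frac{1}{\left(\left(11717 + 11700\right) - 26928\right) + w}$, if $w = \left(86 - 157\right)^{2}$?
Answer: $\frac{1}{1530} \approx 0.00065359$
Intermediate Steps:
$w = 5041$ ($w = \left(-71\right)^{2} = 5041$)
$\frac{1}{\left(\left(11717 + 11700\right) - 26928\right) + w} = \frac{1}{\left(\left(11717 + 11700\right) - 26928\right) + 5041} = \frac{1}{\left(23417 - 26928\right) + 5041} = \frac{1}{-3511 + 5041} = \frac{1}{1530}$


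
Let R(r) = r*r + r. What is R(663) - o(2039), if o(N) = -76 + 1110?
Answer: 439198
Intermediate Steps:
o(N) = 1034
R(r) = r + r² (R(r) = r² + r = r + r²)
R(663) - o(2039) = 663*(1 + 663) - 1*1034 = 663*664 - 1034 = 440232 - 1034 = 439198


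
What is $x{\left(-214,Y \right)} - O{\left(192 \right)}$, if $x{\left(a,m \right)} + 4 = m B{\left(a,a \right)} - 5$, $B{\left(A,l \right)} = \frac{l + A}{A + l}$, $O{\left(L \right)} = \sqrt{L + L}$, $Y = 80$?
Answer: $71 - 8 \sqrt{6} \approx 51.404$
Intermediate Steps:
$O{\left(L \right)} = \sqrt{2} \sqrt{L}$ ($O{\left(L \right)} = \sqrt{2 L} = \sqrt{2} \sqrt{L}$)
$B{\left(A,l \right)} = 1$ ($B{\left(A,l \right)} = \frac{A + l}{A + l} = 1$)
$x{\left(a,m \right)} = -9 + m$ ($x{\left(a,m \right)} = -4 + \left(m 1 - 5\right) = -4 + \left(m - 5\right) = -4 + \left(-5 + m\right) = -9 + m$)
$x{\left(-214,Y \right)} - O{\left(192 \right)} = \left(-9 + 80\right) - \sqrt{2} \sqrt{192} = 71 - \sqrt{2} \cdot 8 \sqrt{3} = 71 - 8 \sqrt{6}$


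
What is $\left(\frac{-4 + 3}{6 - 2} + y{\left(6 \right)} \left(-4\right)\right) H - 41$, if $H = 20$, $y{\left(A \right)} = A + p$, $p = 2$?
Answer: $-686$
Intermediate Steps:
$y{\left(A \right)} = 2 + A$ ($y{\left(A \right)} = A + 2 = 2 + A$)
$\left(\frac{-4 + 3}{6 - 2} + y{\left(6 \right)} \left(-4\right)\right) H - 41 = \left(\frac{-4 + 3}{6 - 2} + \left(2 + 6\right) \left(-4\right)\right) 20 - 41 = \left(- \frac{1}{4} + 8 \left(-4\right)\right) 20 - 41 = \left(\left(-1\right) \frac{1}{4} - 32\right) 20 - 41 = \left(- \frac{1}{4} - 32\right) 20 - 41 = \left(- \frac{129}{4}\right) 20 - 41 = -645 - 41 = -686$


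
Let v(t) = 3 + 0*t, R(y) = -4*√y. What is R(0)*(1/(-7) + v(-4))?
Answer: 0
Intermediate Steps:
v(t) = 3 (v(t) = 3 + 0 = 3)
R(0)*(1/(-7) + v(-4)) = (-4*√0)*(1/(-7) + 3) = (-4*0)*(-⅐ + 3) = 0*(20/7) = 0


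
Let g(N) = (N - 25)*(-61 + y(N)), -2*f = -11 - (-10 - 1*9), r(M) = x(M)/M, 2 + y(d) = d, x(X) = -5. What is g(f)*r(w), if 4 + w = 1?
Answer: 9715/3 ≈ 3238.3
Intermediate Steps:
w = -3 (w = -4 + 1 = -3)
y(d) = -2 + d
r(M) = -5/M
f = -4 (f = -(-11 - (-10 - 1*9))/2 = -(-11 - (-10 - 9))/2 = -(-11 - 1*(-19))/2 = -(-11 + 19)/2 = -½*8 = -4)
g(N) = (-63 + N)*(-25 + N) (g(N) = (N - 25)*(-61 + (-2 + N)) = (-25 + N)*(-63 + N) = (-63 + N)*(-25 + N))
g(f)*r(w) = (1575 + (-4)² - 88*(-4))*(-5/(-3)) = (1575 + 16 + 352)*(-5*(-⅓)) = 1943*(5/3) = 9715/3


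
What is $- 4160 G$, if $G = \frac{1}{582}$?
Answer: $- \frac{2080}{291} \approx -7.1478$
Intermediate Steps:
$G = \frac{1}{582} \approx 0.0017182$
$- 4160 G = \left(-4160\right) \frac{1}{582} = - \frac{2080}{291}$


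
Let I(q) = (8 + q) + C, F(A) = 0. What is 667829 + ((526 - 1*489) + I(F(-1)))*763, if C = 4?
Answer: 705216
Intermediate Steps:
I(q) = 12 + q (I(q) = (8 + q) + 4 = 12 + q)
667829 + ((526 - 1*489) + I(F(-1)))*763 = 667829 + ((526 - 1*489) + (12 + 0))*763 = 667829 + ((526 - 489) + 12)*763 = 667829 + (37 + 12)*763 = 667829 + 49*763 = 667829 + 37387 = 705216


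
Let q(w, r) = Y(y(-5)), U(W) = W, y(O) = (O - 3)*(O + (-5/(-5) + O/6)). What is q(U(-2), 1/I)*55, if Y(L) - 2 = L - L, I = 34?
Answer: 110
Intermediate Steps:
y(O) = (1 + 7*O/6)*(-3 + O) (y(O) = (-3 + O)*(O + (-5*(-⅕) + O*(⅙))) = (-3 + O)*(O + (1 + O/6)) = (-3 + O)*(1 + 7*O/6) = (1 + 7*O/6)*(-3 + O))
Y(L) = 2 (Y(L) = 2 + (L - L) = 2 + 0 = 2)
q(w, r) = 2
q(U(-2), 1/I)*55 = 2*55 = 110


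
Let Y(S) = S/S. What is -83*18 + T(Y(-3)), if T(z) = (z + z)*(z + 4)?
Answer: -1484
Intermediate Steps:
Y(S) = 1
T(z) = 2*z*(4 + z) (T(z) = (2*z)*(4 + z) = 2*z*(4 + z))
-83*18 + T(Y(-3)) = -83*18 + 2*1*(4 + 1) = -1494 + 2*1*5 = -1494 + 10 = -1484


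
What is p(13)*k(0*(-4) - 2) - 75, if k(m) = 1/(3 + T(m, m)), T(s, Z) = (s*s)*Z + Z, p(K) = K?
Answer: -538/7 ≈ -76.857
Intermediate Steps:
T(s, Z) = Z + Z*s**2 (T(s, Z) = s**2*Z + Z = Z*s**2 + Z = Z + Z*s**2)
k(m) = 1/(3 + m*(1 + m**2))
p(13)*k(0*(-4) - 2) - 75 = 13/(3 + (0*(-4) - 2) + (0*(-4) - 2)**3) - 75 = 13/(3 + (0 - 2) + (0 - 2)**3) - 75 = 13/(3 - 2 + (-2)**3) - 75 = 13/(3 - 2 - 8) - 75 = 13/(-7) - 75 = 13*(-1/7) - 75 = -13/7 - 75 = -538/7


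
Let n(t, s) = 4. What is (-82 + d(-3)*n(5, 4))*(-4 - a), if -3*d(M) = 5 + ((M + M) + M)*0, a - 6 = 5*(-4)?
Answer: -2660/3 ≈ -886.67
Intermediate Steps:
a = -14 (a = 6 + 5*(-4) = 6 - 20 = -14)
d(M) = -5/3 (d(M) = -(5 + ((M + M) + M)*0)/3 = -(5 + (2*M + M)*0)/3 = -(5 + (3*M)*0)/3 = -(5 + 0)/3 = -1/3*5 = -5/3)
(-82 + d(-3)*n(5, 4))*(-4 - a) = (-82 - 5/3*4)*(-4 - 1*(-14)) = (-82 - 20/3)*(-4 + 14) = -266/3*10 = -2660/3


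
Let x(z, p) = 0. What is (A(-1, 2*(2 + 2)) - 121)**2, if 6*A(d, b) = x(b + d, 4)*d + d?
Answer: 528529/36 ≈ 14681.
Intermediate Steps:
A(d, b) = d/6 (A(d, b) = (0*d + d)/6 = (0 + d)/6 = d/6)
(A(-1, 2*(2 + 2)) - 121)**2 = ((1/6)*(-1) - 121)**2 = (-1/6 - 121)**2 = (-727/6)**2 = 528529/36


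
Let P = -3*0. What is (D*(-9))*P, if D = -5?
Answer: 0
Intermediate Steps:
P = 0
(D*(-9))*P = -5*(-9)*0 = 45*0 = 0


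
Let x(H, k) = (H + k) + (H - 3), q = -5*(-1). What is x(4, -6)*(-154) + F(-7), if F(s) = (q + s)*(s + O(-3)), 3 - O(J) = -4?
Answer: 154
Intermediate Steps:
O(J) = 7 (O(J) = 3 - 1*(-4) = 3 + 4 = 7)
q = 5
x(H, k) = -3 + k + 2*H (x(H, k) = (H + k) + (-3 + H) = -3 + k + 2*H)
F(s) = (5 + s)*(7 + s) (F(s) = (5 + s)*(s + 7) = (5 + s)*(7 + s))
x(4, -6)*(-154) + F(-7) = (-3 - 6 + 2*4)*(-154) + (35 + (-7)² + 12*(-7)) = (-3 - 6 + 8)*(-154) + (35 + 49 - 84) = -1*(-154) + 0 = 154 + 0 = 154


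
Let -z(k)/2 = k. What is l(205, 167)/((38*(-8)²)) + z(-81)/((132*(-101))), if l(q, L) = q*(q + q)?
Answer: 46673359/1350976 ≈ 34.548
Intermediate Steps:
z(k) = -2*k
l(q, L) = 2*q² (l(q, L) = q*(2*q) = 2*q²)
l(205, 167)/((38*(-8)²)) + z(-81)/((132*(-101))) = (2*205²)/((38*(-8)²)) + (-2*(-81))/((132*(-101))) = (2*42025)/((38*64)) + 162/(-13332) = 84050/2432 + 162*(-1/13332) = 84050*(1/2432) - 27/2222 = 42025/1216 - 27/2222 = 46673359/1350976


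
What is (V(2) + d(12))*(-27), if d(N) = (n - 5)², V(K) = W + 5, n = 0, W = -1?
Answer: -783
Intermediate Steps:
V(K) = 4 (V(K) = -1 + 5 = 4)
d(N) = 25 (d(N) = (0 - 5)² = (-5)² = 25)
(V(2) + d(12))*(-27) = (4 + 25)*(-27) = 29*(-27) = -783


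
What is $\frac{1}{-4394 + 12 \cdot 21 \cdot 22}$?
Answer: $\frac{1}{1150} \approx 0.00086956$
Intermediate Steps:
$\frac{1}{-4394 + 12 \cdot 21 \cdot 22} = \frac{1}{-4394 + 252 \cdot 22} = \frac{1}{-4394 + 5544} = \frac{1}{1150}$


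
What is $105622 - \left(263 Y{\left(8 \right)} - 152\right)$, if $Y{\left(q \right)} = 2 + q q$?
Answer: $88416$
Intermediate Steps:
$Y{\left(q \right)} = 2 + q^{2}$
$105622 - \left(263 Y{\left(8 \right)} - 152\right) = 105622 - \left(263 \left(2 + 8^{2}\right) - 152\right) = 105622 - \left(263 \left(2 + 64\right) - 152\right) = 105622 - \left(263 \cdot 66 - 152\right) = 105622 - \left(17358 - 152\right) = 105622 - 17206 = 88416$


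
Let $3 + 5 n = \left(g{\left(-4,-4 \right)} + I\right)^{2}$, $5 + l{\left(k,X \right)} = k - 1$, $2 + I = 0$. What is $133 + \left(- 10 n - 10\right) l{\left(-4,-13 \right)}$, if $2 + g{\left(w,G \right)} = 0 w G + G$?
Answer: $1453$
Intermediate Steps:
$I = -2$ ($I = -2 + 0 = -2$)
$l{\left(k,X \right)} = -6 + k$ ($l{\left(k,X \right)} = -5 + \left(k - 1\right) = -5 + \left(-1 + k\right) = -6 + k$)
$g{\left(w,G \right)} = -2 + G$ ($g{\left(w,G \right)} = -2 + \left(0 w G + G\right) = -2 + \left(0 G + G\right) = -2 + \left(0 + G\right) = -2 + G$)
$n = \frac{61}{5}$ ($n = - \frac{3}{5} + \frac{\left(\left(-2 - 4\right) - 2\right)^{2}}{5} = - \frac{3}{5} + \frac{\left(-6 - 2\right)^{2}}{5} = - \frac{3}{5} + \frac{\left(-8\right)^{2}}{5} = - \frac{3}{5} + \frac{1}{5} \cdot 64 = - \frac{3}{5} + \frac{64}{5} = \frac{61}{5} \approx 12.2$)
$133 + \left(- 10 n - 10\right) l{\left(-4,-13 \right)} = 133 + \left(\left(-10\right) \frac{61}{5} - 10\right) \left(-6 - 4\right) = 133 + \left(-122 - 10\right) \left(-10\right) = 133 - -1320 = 133 + 1320 = 1453$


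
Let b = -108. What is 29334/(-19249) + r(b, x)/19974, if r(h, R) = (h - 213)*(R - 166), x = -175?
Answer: 507032491/128159842 ≈ 3.9562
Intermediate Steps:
r(h, R) = (-213 + h)*(-166 + R)
29334/(-19249) + r(b, x)/19974 = 29334/(-19249) + (35358 - 213*(-175) - 166*(-108) - 175*(-108))/19974 = 29334*(-1/19249) + (35358 + 37275 + 17928 + 18900)*(1/19974) = -29334/19249 + 109461*(1/19974) = -29334/19249 + 36487/6658 = 507032491/128159842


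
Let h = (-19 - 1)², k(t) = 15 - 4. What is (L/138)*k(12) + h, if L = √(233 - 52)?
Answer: 400 + 11*√181/138 ≈ 401.07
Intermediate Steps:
k(t) = 11
L = √181 ≈ 13.454
h = 400 (h = (-20)² = 400)
(L/138)*k(12) + h = (√181/138)*11 + 400 = 11*√181/138 + 400 = 400 + 11*√181/138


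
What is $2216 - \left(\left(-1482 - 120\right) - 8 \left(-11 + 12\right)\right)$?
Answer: $3826$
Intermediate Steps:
$2216 - \left(\left(-1482 - 120\right) - 8 \left(-11 + 12\right)\right) = 2216 - \left(-1602 - 8\right) = 2216 - -1610 = 2216 + 1610 = 3826$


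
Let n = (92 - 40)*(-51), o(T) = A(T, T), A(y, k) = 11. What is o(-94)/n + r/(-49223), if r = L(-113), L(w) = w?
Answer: -241777/130539396 ≈ -0.0018521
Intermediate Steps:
o(T) = 11
n = -2652 (n = 52*(-51) = -2652)
r = -113
o(-94)/n + r/(-49223) = 11/(-2652) - 113/(-49223) = 11*(-1/2652) - 113*(-1/49223) = -11/2652 + 113/49223 = -241777/130539396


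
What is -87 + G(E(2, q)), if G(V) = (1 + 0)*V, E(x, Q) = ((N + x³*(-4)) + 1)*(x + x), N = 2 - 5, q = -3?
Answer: -223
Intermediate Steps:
N = -3
E(x, Q) = 2*x*(-2 - 4*x³) (E(x, Q) = ((-3 + x³*(-4)) + 1)*(x + x) = ((-3 - 4*x³) + 1)*(2*x) = (-2 - 4*x³)*(2*x) = 2*x*(-2 - 4*x³))
G(V) = V (G(V) = 1*V = V)
-87 + G(E(2, q)) = -87 + (-8*2⁴ - 4*2) = -87 + (-8*16 - 8) = -87 + (-128 - 8) = -87 - 136 = -223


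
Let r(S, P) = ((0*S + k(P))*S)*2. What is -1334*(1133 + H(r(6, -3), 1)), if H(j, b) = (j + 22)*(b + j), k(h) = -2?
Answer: -1572786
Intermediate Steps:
r(S, P) = -4*S (r(S, P) = ((0*S - 2)*S)*2 = ((0 - 2)*S)*2 = -2*S*2 = -4*S)
H(j, b) = (22 + j)*(b + j)
-1334*(1133 + H(r(6, -3), 1)) = -1334*(1133 + ((-4*6)² + 22*1 + 22*(-4*6) + 1*(-4*6))) = -1334*(1133 + ((-24)² + 22 + 22*(-24) + 1*(-24))) = -1334*(1133 + (576 + 22 - 528 - 24)) = -1334*(1133 + 46) = -1334*1179 = -1572786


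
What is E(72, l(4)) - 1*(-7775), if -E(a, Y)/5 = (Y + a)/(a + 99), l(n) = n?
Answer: 69955/9 ≈ 7772.8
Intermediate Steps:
E(a, Y) = -5*(Y + a)/(99 + a) (E(a, Y) = -5*(Y + a)/(a + 99) = -5*(Y + a)/(99 + a))
E(72, l(4)) - 1*(-7775) = 5*(-1*4 - 1*72)/(99 + 72) - 1*(-7775) = 5*(-4 - 72)/171 + 7775 = 5*(1/171)*(-76) + 7775 = -20/9 + 7775 = 69955/9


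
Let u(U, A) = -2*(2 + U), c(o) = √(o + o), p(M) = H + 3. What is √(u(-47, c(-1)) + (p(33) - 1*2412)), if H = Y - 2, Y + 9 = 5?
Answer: 5*I*√93 ≈ 48.218*I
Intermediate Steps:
Y = -4 (Y = -9 + 5 = -4)
H = -6 (H = -4 - 2 = -6)
p(M) = -3 (p(M) = -6 + 3 = -3)
c(o) = √2*√o (c(o) = √(2*o) = √2*√o)
u(U, A) = -4 - 2*U
√(u(-47, c(-1)) + (p(33) - 1*2412)) = √((-4 - 2*(-47)) + (-3 - 1*2412)) = √((-4 + 94) + (-3 - 2412)) = √(90 - 2415) = √(-2325) = 5*I*√93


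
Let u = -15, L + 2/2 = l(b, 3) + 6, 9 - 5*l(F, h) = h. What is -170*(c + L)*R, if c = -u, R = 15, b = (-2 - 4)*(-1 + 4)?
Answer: -54060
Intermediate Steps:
b = -18 (b = -6*3 = -18)
l(F, h) = 9/5 - h/5
L = 31/5 (L = -1 + ((9/5 - 1/5*3) + 6) = -1 + ((9/5 - 3/5) + 6) = -1 + (6/5 + 6) = -1 + 36/5 = 31/5 ≈ 6.2000)
c = 15 (c = -1*(-15) = 15)
-170*(c + L)*R = -170*(15 + 31/5)*15 = -3604*15 = -170*318 = -54060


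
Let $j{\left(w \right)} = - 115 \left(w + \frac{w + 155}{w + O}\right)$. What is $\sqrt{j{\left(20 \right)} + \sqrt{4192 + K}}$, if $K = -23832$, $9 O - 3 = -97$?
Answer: $\frac{\sqrt{-32587550 + 14792 i \sqrt{4910}}}{86} \approx 1.0555 + 66.387 i$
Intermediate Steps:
$O = - \frac{94}{9}$ ($O = \frac{1}{3} + \frac{1}{9} \left(-97\right) = \frac{1}{3} - \frac{97}{9} = - \frac{94}{9} \approx -10.444$)
$j{\left(w \right)} = - 115 w - \frac{115 \left(155 + w\right)}{- \frac{94}{9} + w}$ ($j{\left(w \right)} = - 115 \left(w + \frac{w + 155}{w - \frac{94}{9}}\right) = - 115 \left(w + \frac{155 + w}{- \frac{94}{9} + w}\right) = - 115 w - \frac{115 \left(155 + w\right)}{- \frac{94}{9} + w}$)
$\sqrt{j{\left(20 \right)} + \sqrt{4192 + K}} = \sqrt{\frac{115 \left(-1395 - 9 \cdot 20^{2} + 85 \cdot 20\right)}{-94 + 9 \cdot 20} + \sqrt{4192 - 23832}} = \sqrt{\frac{115 \left(-1395 - 3600 + 1700\right)}{-94 + 180} + \sqrt{-19640}} = \sqrt{\frac{115 \left(-1395 - 3600 + 1700\right)}{86} + 2 i \sqrt{4910}} = \sqrt{115 \cdot \frac{1}{86} \left(-3295\right) + 2 i \sqrt{4910}} = \sqrt{- \frac{378925}{86} + 2 i \sqrt{4910}}$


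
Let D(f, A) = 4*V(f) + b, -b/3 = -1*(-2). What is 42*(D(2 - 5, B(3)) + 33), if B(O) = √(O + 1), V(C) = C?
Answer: 630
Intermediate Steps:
b = -6 (b = -(-3)*(-2) = -3*2 = -6)
B(O) = √(1 + O)
D(f, A) = -6 + 4*f (D(f, A) = 4*f - 6 = -6 + 4*f)
42*(D(2 - 5, B(3)) + 33) = 42*((-6 + 4*(2 - 5)) + 33) = 42*((-6 + 4*(-3)) + 33) = 42*((-6 - 12) + 33) = 42*(-18 + 33) = 42*15 = 630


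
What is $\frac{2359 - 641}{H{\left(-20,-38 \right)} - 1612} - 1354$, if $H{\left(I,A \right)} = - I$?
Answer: $- \frac{1078643}{796} \approx -1355.1$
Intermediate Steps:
$\frac{2359 - 641}{H{\left(-20,-38 \right)} - 1612} - 1354 = \frac{2359 - 641}{\left(-1\right) \left(-20\right) - 1612} - 1354 = \frac{1718}{20 - 1612} - 1354 = \frac{1718}{-1592} - 1354 = 1718 \left(- \frac{1}{1592}\right) - 1354 = - \frac{859}{796} - 1354 = - \frac{1078643}{796}$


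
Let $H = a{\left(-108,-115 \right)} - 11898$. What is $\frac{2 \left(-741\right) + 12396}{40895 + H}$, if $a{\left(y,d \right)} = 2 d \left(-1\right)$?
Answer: $\frac{10914}{29227} \approx 0.37342$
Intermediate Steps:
$a{\left(y,d \right)} = - 2 d$
$H = -11668$ ($H = \left(-2\right) \left(-115\right) - 11898 = 230 - 11898 = -11668$)
$\frac{2 \left(-741\right) + 12396}{40895 + H} = \frac{2 \left(-741\right) + 12396}{40895 - 11668} = \frac{-1482 + 12396}{29227} = 10914 \cdot \frac{1}{29227} = \frac{10914}{29227}$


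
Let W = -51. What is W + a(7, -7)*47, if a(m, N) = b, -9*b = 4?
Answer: -647/9 ≈ -71.889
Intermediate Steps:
b = -4/9 (b = -⅑*4 = -4/9 ≈ -0.44444)
a(m, N) = -4/9
W + a(7, -7)*47 = -51 - 4/9*47 = -51 - 188/9 = -647/9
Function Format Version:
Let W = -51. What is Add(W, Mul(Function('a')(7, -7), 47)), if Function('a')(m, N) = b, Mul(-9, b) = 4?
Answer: Rational(-647, 9) ≈ -71.889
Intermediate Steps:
b = Rational(-4, 9) (b = Mul(Rational(-1, 9), 4) = Rational(-4, 9) ≈ -0.44444)
Function('a')(m, N) = Rational(-4, 9)
Add(W, Mul(Function('a')(7, -7), 47)) = Add(-51, Mul(Rational(-4, 9), 47)) = Add(-51, Rational(-188, 9)) = Rational(-647, 9)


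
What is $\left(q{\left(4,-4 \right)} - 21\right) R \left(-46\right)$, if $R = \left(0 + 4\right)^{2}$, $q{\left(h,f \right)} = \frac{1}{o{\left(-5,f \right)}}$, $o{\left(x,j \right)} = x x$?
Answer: $\frac{385664}{25} \approx 15427.0$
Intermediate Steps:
$o{\left(x,j \right)} = x^{2}$
$q{\left(h,f \right)} = \frac{1}{25}$ ($q{\left(h,f \right)} = \frac{1}{\left(-5\right)^{2}} = \frac{1}{25}$)
$R = 16$ ($R = 4^{2} = 16$)
$\left(q{\left(4,-4 \right)} - 21\right) R \left(-46\right) = \left(\frac{1}{25} - 21\right) 16 \left(-46\right) = \left(- \frac{524}{25}\right) 16 \left(-46\right) = \left(- \frac{8384}{25}\right) \left(-46\right) = \frac{385664}{25}$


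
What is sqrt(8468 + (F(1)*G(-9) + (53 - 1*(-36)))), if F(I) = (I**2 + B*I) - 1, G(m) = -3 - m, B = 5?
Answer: sqrt(8587) ≈ 92.666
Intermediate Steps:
F(I) = -1 + I**2 + 5*I (F(I) = (I**2 + 5*I) - 1 = -1 + I**2 + 5*I)
sqrt(8468 + (F(1)*G(-9) + (53 - 1*(-36)))) = sqrt(8468 + ((-1 + 1**2 + 5*1)*(-3 - 1*(-9)) + (53 - 1*(-36)))) = sqrt(8468 + ((-1 + 1 + 5)*(-3 + 9) + (53 + 36))) = sqrt(8468 + (5*6 + 89)) = sqrt(8468 + (30 + 89)) = sqrt(8468 + 119) = sqrt(8587)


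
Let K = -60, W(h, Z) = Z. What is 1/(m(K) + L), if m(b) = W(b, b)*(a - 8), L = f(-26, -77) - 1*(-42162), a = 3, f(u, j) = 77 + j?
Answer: 1/42462 ≈ 2.3550e-5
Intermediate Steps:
L = 42162 (L = (77 - 77) - 1*(-42162) = 0 + 42162 = 42162)
m(b) = -5*b (m(b) = b*(3 - 8) = b*(-5) = -5*b)
1/(m(K) + L) = 1/(-5*(-60) + 42162) = 1/(300 + 42162) = 1/42462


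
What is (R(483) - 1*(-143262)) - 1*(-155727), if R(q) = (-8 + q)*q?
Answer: 528414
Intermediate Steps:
R(q) = q*(-8 + q)
(R(483) - 1*(-143262)) - 1*(-155727) = (483*(-8 + 483) - 1*(-143262)) - 1*(-155727) = (483*475 + 143262) + 155727 = (229425 + 143262) + 155727 = 372687 + 155727 = 528414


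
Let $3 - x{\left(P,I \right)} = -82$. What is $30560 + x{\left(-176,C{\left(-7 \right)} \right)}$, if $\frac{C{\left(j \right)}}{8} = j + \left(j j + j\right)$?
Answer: $30645$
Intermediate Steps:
$C{\left(j \right)} = 8 j^{2} + 16 j$ ($C{\left(j \right)} = 8 \left(j + \left(j j + j\right)\right) = 8 \left(j + \left(j^{2} + j\right)\right) = 8 \left(j + \left(j + j^{2}\right)\right) = 8 \left(j^{2} + 2 j\right) = 8 j^{2} + 16 j$)
$x{\left(P,I \right)} = 85$ ($x{\left(P,I \right)} = 3 - -82 = 3 + 82 = 85$)
$30560 + x{\left(-176,C{\left(-7 \right)} \right)} = 30560 + 85 = 30645$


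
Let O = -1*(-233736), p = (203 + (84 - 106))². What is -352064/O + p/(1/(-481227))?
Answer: -460619963378107/29217 ≈ -1.5765e+10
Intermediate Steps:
p = 32761 (p = (203 - 22)² = 181² = 32761)
O = 233736
-352064/O + p/(1/(-481227)) = -352064/233736 + 32761/(1/(-481227)) = -352064*1/233736 + 32761/(-1/481227) = -44008/29217 + 32761*(-481227) = -44008/29217 - 15765477747 = -460619963378107/29217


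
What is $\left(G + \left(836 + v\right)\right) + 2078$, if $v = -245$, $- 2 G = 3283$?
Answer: $\frac{2055}{2} \approx 1027.5$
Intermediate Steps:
$G = - \frac{3283}{2}$ ($G = \left(- \frac{1}{2}\right) 3283 = - \frac{3283}{2} \approx -1641.5$)
$\left(G + \left(836 + v\right)\right) + 2078 = \left(- \frac{3283}{2} + \left(836 - 245\right)\right) + 2078 = \left(- \frac{3283}{2} + 591\right) + 2078 = - \frac{2101}{2} + 2078 = \frac{2055}{2}$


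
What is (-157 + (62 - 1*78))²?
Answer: 29929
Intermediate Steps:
(-157 + (62 - 1*78))² = (-157 + (62 - 78))² = (-157 - 16)² = (-173)² = 29929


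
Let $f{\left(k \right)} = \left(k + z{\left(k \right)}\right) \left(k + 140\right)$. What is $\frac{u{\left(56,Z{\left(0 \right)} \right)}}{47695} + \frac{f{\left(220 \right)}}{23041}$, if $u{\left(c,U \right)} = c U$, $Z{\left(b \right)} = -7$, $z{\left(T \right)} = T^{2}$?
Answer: $\frac{834806091928}{1098940495} \approx 759.65$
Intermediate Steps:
$u{\left(c,U \right)} = U c$
$f{\left(k \right)} = \left(140 + k\right) \left(k + k^{2}\right)$ ($f{\left(k \right)} = \left(k + k^{2}\right) \left(k + 140\right) = \left(k + k^{2}\right) \left(140 + k\right) = \left(140 + k\right) \left(k + k^{2}\right)$)
$\frac{u{\left(56,Z{\left(0 \right)} \right)}}{47695} + \frac{f{\left(220 \right)}}{23041} = \frac{\left(-7\right) 56}{47695} + \frac{220 \left(140 + 220^{2} + 141 \cdot 220\right)}{23041} = \left(-392\right) \frac{1}{47695} + 220 \left(140 + 48400 + 31020\right) \frac{1}{23041} = - \frac{392}{47695} + 220 \cdot 79560 \cdot \frac{1}{23041} = - \frac{392}{47695} + 17503200 \cdot \frac{1}{23041} = - \frac{392}{47695} + \frac{17503200}{23041} = \frac{834806091928}{1098940495}$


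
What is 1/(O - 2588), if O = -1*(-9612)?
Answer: 1/7024 ≈ 0.00014237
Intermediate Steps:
O = 9612
1/(O - 2588) = 1/(9612 - 2588) = 1/7024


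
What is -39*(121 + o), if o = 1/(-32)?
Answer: -150969/32 ≈ -4717.8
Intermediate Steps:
o = -1/32 ≈ -0.031250
-39*(121 + o) = -39*(121 - 1/32) = -39*3871/32 = -150969/32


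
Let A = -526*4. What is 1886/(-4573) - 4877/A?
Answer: 18334377/9621592 ≈ 1.9055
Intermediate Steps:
A = -2104
1886/(-4573) - 4877/A = 1886/(-4573) - 4877/(-2104) = 1886*(-1/4573) - 4877*(-1/2104) = -1886/4573 + 4877/2104 = 18334377/9621592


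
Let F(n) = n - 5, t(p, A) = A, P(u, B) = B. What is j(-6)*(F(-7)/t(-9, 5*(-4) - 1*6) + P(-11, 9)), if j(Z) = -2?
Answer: -246/13 ≈ -18.923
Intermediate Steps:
F(n) = -5 + n
j(-6)*(F(-7)/t(-9, 5*(-4) - 1*6) + P(-11, 9)) = -2*((-5 - 7)/(5*(-4) - 1*6) + 9) = -2*(-12/(-20 - 6) + 9) = -2*(-12/(-26) + 9) = -2*(-12*(-1/26) + 9) = -2*(6/13 + 9) = -2*123/13 = -246/13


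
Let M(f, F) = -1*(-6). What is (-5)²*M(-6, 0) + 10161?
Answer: 10311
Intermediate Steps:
M(f, F) = 6
(-5)²*M(-6, 0) + 10161 = (-5)²*6 + 10161 = 25*6 + 10161 = 150 + 10161 = 10311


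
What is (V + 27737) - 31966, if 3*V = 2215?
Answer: -10472/3 ≈ -3490.7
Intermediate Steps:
V = 2215/3 (V = (1/3)*2215 = 2215/3 ≈ 738.33)
(V + 27737) - 31966 = (2215/3 + 27737) - 31966 = 85426/3 - 31966 = -10472/3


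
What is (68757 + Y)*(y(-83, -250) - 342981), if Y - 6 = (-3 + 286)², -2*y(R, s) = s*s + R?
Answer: -55698855454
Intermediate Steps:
y(R, s) = -R/2 - s²/2 (y(R, s) = -(s*s + R)/2 = -(s² + R)/2 = -(R + s²)/2 = -R/2 - s²/2)
Y = 80095 (Y = 6 + (-3 + 286)² = 6 + 283² = 6 + 80089 = 80095)
(68757 + Y)*(y(-83, -250) - 342981) = (68757 + 80095)*((-½*(-83) - ½*(-250)²) - 342981) = 148852*((83/2 - ½*62500) - 342981) = 148852*((83/2 - 31250) - 342981) = 148852*(-62417/2 - 342981) = 148852*(-748379/2) = -55698855454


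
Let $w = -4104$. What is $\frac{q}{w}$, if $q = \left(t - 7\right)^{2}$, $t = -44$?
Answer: $- \frac{289}{456} \approx -0.63377$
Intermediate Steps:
$q = 2601$ ($q = \left(-44 - 7\right)^{2} = \left(-51\right)^{2} = 2601$)
$\frac{q}{w} = \frac{2601}{-4104} = 2601 \left(- \frac{1}{4104}\right) = - \frac{289}{456}$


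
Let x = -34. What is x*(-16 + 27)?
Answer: -374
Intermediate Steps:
x*(-16 + 27) = -34*(-16 + 27) = -34*11 = -374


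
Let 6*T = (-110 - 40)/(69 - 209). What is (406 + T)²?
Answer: 129345129/784 ≈ 1.6498e+5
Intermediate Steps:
T = 5/28 (T = ((-110 - 40)/(69 - 209))/6 = (-150/(-140))/6 = (-150*(-1/140))/6 = (⅙)*(15/14) = 5/28 ≈ 0.17857)
(406 + T)² = (406 + 5/28)² = (11373/28)² = 129345129/784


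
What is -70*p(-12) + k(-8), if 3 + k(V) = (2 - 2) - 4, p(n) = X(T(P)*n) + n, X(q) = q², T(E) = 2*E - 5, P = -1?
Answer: -493087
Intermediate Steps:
T(E) = -5 + 2*E
p(n) = n + 49*n² (p(n) = ((-5 + 2*(-1))*n)² + n = ((-5 - 2)*n)² + n = (-7*n)² + n = 49*n² + n = n + 49*n²)
k(V) = -7 (k(V) = -3 + ((2 - 2) - 4) = -3 + (0 - 4) = -3 - 4 = -7)
-70*p(-12) + k(-8) = -(-840)*(1 + 49*(-12)) - 7 = -(-840)*(1 - 588) - 7 = -(-840)*(-587) - 7 = -70*7044 - 7 = -493080 - 7 = -493087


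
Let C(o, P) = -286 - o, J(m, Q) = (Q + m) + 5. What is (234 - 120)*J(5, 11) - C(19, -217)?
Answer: 2699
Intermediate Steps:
J(m, Q) = 5 + Q + m
(234 - 120)*J(5, 11) - C(19, -217) = (234 - 120)*(5 + 11 + 5) - (-286 - 1*19) = 114*21 - (-286 - 19) = 2394 - 1*(-305) = 2394 + 305 = 2699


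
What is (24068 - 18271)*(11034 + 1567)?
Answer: 73047997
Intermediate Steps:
(24068 - 18271)*(11034 + 1567) = 5797*12601 = 73047997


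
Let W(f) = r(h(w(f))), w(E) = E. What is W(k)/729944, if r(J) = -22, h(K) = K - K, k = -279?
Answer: -11/364972 ≈ -3.0139e-5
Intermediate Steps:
h(K) = 0
W(f) = -22
W(k)/729944 = -22/729944 = -22*1/729944 = -11/364972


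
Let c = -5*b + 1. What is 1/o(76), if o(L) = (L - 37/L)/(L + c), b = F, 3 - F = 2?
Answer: 1824/1913 ≈ 0.95348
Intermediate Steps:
F = 1 (F = 3 - 1*2 = 3 - 2 = 1)
b = 1
c = -4 (c = -5*1 + 1 = -5 + 1 = -4)
o(L) = (L - 37/L)/(-4 + L) (o(L) = (L - 37/L)/(L - 4) = (L - 37/L)/(-4 + L))
1/o(76) = 1/((-37 + 76²)/(76*(-4 + 76))) = 1/((1/76)*(-37 + 5776)/72) = 1/((1/76)*(1/72)*5739) = 1/(1913/1824) = 1824/1913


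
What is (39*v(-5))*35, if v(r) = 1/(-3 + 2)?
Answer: -1365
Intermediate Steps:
v(r) = -1 (v(r) = 1/(-1) = -1)
(39*v(-5))*35 = (39*(-1))*35 = -39*35 = -1365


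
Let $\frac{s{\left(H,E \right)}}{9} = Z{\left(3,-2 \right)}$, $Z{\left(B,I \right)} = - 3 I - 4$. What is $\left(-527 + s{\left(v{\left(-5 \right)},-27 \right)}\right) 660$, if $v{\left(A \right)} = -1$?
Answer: $-335940$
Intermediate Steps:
$Z{\left(B,I \right)} = -4 - 3 I$
$s{\left(H,E \right)} = 18$ ($s{\left(H,E \right)} = 9 \left(-4 - -6\right) = 9 \left(-4 + 6\right) = 9 \cdot 2 = 18$)
$\left(-527 + s{\left(v{\left(-5 \right)},-27 \right)}\right) 660 = \left(-527 + 18\right) 660 = \left(-509\right) 660 = -335940$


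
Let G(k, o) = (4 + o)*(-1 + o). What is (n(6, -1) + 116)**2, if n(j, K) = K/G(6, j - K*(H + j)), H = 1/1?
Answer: 559937569/41616 ≈ 13455.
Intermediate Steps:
H = 1 (H = 1*1 = 1)
G(k, o) = (-1 + o)*(4 + o)
n(j, K) = K/(-4 + (j - K*(1 + j))**2 + 3*j - 3*K*(1 + j)) (n(j, K) = K/(-4 + (j - K*(1 + j))**2 + 3*(j - K*(1 + j))) = K/(-4 + (j - K*(1 + j))**2 + (3*j - 3*K*(1 + j))) = K/(-4 + (j - K*(1 + j))**2 + 3*j - 3*K*(1 + j)))
(n(6, -1) + 116)**2 = (-1*(-1)/(4 - (-1 - 1*6 - 1*6)**2 - 3*6 + 3*(-1) + 3*(-1)*6) + 116)**2 = (-1*(-1)/(4 - (-1 - 6 - 6)**2 - 18 - 3 - 18) + 116)**2 = (-1*(-1)/(4 - 1*(-13)**2 - 18 - 3 - 18) + 116)**2 = (-1*(-1)/(4 - 1*169 - 18 - 3 - 18) + 116)**2 = (-1*(-1)/(4 - 169 - 18 - 3 - 18) + 116)**2 = (-1*(-1)/(-204) + 116)**2 = (-1*(-1)*(-1/204) + 116)**2 = (-1/204 + 116)**2 = (23663/204)**2 = 559937569/41616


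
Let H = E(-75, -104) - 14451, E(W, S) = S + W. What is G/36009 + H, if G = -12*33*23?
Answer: -58535642/4001 ≈ -14630.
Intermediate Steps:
G = -9108 (G = -396*23 = -9108)
H = -14630 (H = (-104 - 75) - 14451 = -179 - 14451 = -14630)
G/36009 + H = -9108/36009 - 14630 = -9108*1/36009 - 14630 = -1012/4001 - 14630 = -58535642/4001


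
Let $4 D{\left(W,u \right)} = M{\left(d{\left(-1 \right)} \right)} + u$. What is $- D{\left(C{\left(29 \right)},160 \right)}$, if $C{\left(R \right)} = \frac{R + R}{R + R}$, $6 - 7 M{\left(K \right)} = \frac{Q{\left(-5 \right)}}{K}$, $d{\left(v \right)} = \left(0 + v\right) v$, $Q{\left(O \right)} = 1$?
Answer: $- \frac{1125}{28} \approx -40.179$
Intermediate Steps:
$d{\left(v \right)} = v^{2}$ ($d{\left(v \right)} = v v = v^{2}$)
$M{\left(K \right)} = \frac{6}{7} - \frac{1}{7 K}$ ($M{\left(K \right)} = \frac{6}{7} - \frac{1 \frac{1}{K}}{7} = \frac{6}{7} - \frac{1}{7 K}$)
$C{\left(R \right)} = 1$ ($C{\left(R \right)} = \frac{2 R}{2 R} = 2 R \frac{1}{2 R} = 1$)
$D{\left(W,u \right)} = \frac{5}{28} + \frac{u}{4}$ ($D{\left(W,u \right)} = \frac{\frac{-1 + 6 \left(-1\right)^{2}}{7 \left(-1\right)^{2}} + u}{4} = \frac{\frac{-1 + 6 \cdot 1}{7 \cdot 1} + u}{4} = \frac{\frac{1}{7} \cdot 1 \left(-1 + 6\right) + u}{4} = \frac{\frac{1}{7} \cdot 1 \cdot 5 + u}{4} = \frac{\frac{5}{7} + u}{4} = \frac{5}{28} + \frac{u}{4}$)
$- D{\left(C{\left(29 \right)},160 \right)} = - (\frac{5}{28} + \frac{1}{4} \cdot 160) = - (\frac{5}{28} + 40) = \left(-1\right) \frac{1125}{28} = - \frac{1125}{28}$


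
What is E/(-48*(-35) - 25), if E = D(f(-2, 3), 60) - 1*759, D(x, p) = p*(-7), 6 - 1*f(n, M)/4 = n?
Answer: -1179/1655 ≈ -0.71239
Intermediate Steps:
f(n, M) = 24 - 4*n
D(x, p) = -7*p
E = -1179 (E = -7*60 - 1*759 = -420 - 759 = -1179)
E/(-48*(-35) - 25) = -1179/(-48*(-35) - 25) = -1179/(1680 - 25) = -1179/1655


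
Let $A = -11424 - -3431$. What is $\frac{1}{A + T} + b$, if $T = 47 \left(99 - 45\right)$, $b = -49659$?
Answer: $- \frac{270889846}{5455} \approx -49659.0$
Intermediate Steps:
$A = -7993$ ($A = -11424 + 3431 = -7993$)
$T = 2538$ ($T = 47 \cdot 54 = 2538$)
$\frac{1}{A + T} + b = \frac{1}{-7993 + 2538} - 49659 = \frac{1}{-5455} - 49659 = - \frac{1}{5455} - 49659 = - \frac{270889846}{5455}$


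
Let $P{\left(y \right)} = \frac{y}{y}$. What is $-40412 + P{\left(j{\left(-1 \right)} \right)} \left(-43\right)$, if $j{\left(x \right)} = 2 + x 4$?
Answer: $-40455$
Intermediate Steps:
$j{\left(x \right)} = 2 + 4 x$
$P{\left(y \right)} = 1$
$-40412 + P{\left(j{\left(-1 \right)} \right)} \left(-43\right) = -40412 + 1 \left(-43\right) = -40412 - 43 = -40455$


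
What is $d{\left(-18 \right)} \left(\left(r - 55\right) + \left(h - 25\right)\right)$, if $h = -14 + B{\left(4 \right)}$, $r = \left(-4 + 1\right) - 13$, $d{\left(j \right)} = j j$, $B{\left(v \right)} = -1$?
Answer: $-35964$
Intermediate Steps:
$d{\left(j \right)} = j^{2}$
$r = -16$ ($r = -3 - 13 = -16$)
$h = -15$ ($h = -14 - 1 = -15$)
$d{\left(-18 \right)} \left(\left(r - 55\right) + \left(h - 25\right)\right) = \left(-18\right)^{2} \left(\left(-16 - 55\right) - 40\right) = 324 \left(-71 - 40\right) = 324 \left(-111\right) = -35964$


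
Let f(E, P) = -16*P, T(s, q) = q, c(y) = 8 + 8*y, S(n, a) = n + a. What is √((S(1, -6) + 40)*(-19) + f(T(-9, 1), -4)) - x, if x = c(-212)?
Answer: 1688 + I*√601 ≈ 1688.0 + 24.515*I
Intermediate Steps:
S(n, a) = a + n
x = -1688 (x = 8 + 8*(-212) = 8 - 1696 = -1688)
√((S(1, -6) + 40)*(-19) + f(T(-9, 1), -4)) - x = √(((-6 + 1) + 40)*(-19) - 16*(-4)) - 1*(-1688) = √((-5 + 40)*(-19) + 64) + 1688 = √(35*(-19) + 64) + 1688 = √(-665 + 64) + 1688 = √(-601) + 1688 = I*√601 + 1688 = 1688 + I*√601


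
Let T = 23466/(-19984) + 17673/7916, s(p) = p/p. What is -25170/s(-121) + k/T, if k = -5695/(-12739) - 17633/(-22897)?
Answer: -7316044260619080154/290678528484381 ≈ -25169.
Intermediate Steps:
s(p) = 1
k = 50717886/41669269 (k = -5695*(-1/12739) - 17633*(-1/22897) = 5695/12739 + 2519/3271 = 50717886/41669269 ≈ 1.2172)
T = 20927547/19774168 (T = 23466*(-1/19984) + 17673*(1/7916) = -11733/9992 + 17673/7916 = 20927547/19774168 ≈ 1.0583)
-25170/s(-121) + k/T = -25170/1 + 50717886/(41669269*(20927547/19774168)) = -25170*1 + (50717886/41669269)*(19774168/20927547) = -25170 + 334301332789616/290678528484381 = -7316044260619080154/290678528484381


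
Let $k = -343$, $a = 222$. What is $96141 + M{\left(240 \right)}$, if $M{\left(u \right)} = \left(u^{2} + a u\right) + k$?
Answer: $206678$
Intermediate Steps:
$M{\left(u \right)} = -343 + u^{2} + 222 u$ ($M{\left(u \right)} = \left(u^{2} + 222 u\right) - 343 = -343 + u^{2} + 222 u$)
$96141 + M{\left(240 \right)} = 96141 + \left(-343 + 240^{2} + 222 \cdot 240\right) = 96141 + \left(-343 + 57600 + 53280\right) = 96141 + 110537 = 206678$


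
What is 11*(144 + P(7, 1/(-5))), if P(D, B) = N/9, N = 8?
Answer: 14344/9 ≈ 1593.8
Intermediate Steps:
P(D, B) = 8/9
11*(144 + P(7, 1/(-5))) = 11*(144 + 8/9) = 11*(1304/9) = 14344/9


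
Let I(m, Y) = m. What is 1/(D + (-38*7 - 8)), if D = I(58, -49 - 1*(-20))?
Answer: -1/216 ≈ -0.0046296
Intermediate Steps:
D = 58
1/(D + (-38*7 - 8)) = 1/(58 + (-38*7 - 8)) = 1/(58 + (-266 - 8)) = 1/(58 - 274) = 1/(-216) = -1/216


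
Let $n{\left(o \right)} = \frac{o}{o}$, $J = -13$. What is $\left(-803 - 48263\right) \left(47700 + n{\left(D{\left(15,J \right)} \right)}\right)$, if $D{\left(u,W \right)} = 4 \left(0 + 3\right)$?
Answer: $-2340497266$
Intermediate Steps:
$D{\left(u,W \right)} = 12$ ($D{\left(u,W \right)} = 4 \cdot 3 = 12$)
$n{\left(o \right)} = 1$
$\left(-803 - 48263\right) \left(47700 + n{\left(D{\left(15,J \right)} \right)}\right) = \left(-803 - 48263\right) \left(47700 + 1\right) = \left(-49066\right) 47701 = -2340497266$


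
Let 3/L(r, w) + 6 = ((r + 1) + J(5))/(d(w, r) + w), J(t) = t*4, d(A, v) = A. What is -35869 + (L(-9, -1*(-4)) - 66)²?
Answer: -282821/9 ≈ -31425.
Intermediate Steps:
J(t) = 4*t
L(r, w) = 3/(-6 + (21 + r)/(2*w)) (L(r, w) = 3/(-6 + ((r + 1) + 4*5)/(w + w)) = 3/(-6 + ((1 + r) + 20)/((2*w))) = 3/(-6 + (21 + r)*(1/(2*w))) = 3/(-6 + (21 + r)/(2*w)))
-35869 + (L(-9, -1*(-4)) - 66)² = -35869 + (6*(-1*(-4))/(21 - 9 - (-12)*(-4)) - 66)² = -35869 + (6*4/(21 - 9 - 12*4) - 66)² = -35869 + (6*4/(21 - 9 - 48) - 66)² = -35869 + (6*4/(-36) - 66)² = -35869 + (6*4*(-1/36) - 66)² = -35869 + (-⅔ - 66)² = -35869 + (-200/3)² = -35869 + 40000/9 = -282821/9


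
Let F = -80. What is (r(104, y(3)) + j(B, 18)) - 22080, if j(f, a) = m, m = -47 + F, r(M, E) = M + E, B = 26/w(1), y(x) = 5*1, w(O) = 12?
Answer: -22098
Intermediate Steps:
y(x) = 5
B = 13/6 (B = 26/12 = 26*(1/12) = 13/6 ≈ 2.1667)
r(M, E) = E + M
m = -127 (m = -47 - 80 = -127)
j(f, a) = -127
(r(104, y(3)) + j(B, 18)) - 22080 = ((5 + 104) - 127) - 22080 = (109 - 127) - 22080 = -18 - 22080 = -22098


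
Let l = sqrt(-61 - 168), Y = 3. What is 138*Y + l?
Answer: 414 + I*sqrt(229) ≈ 414.0 + 15.133*I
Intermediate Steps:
l = I*sqrt(229) (l = sqrt(-229) = I*sqrt(229) ≈ 15.133*I)
138*Y + l = 138*3 + I*sqrt(229) = 414 + I*sqrt(229)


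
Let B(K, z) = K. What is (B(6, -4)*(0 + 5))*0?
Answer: 0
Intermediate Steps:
(B(6, -4)*(0 + 5))*0 = (6*(0 + 5))*0 = (6*5)*0 = 30*0 = 0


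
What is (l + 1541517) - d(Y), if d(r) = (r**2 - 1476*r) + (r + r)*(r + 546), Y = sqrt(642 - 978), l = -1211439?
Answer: 331086 + 1536*I*sqrt(21) ≈ 3.3109e+5 + 7038.8*I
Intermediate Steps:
Y = 4*I*sqrt(21) (Y = sqrt(-336) = 4*I*sqrt(21) ≈ 18.33*I)
d(r) = r**2 - 1476*r + 2*r*(546 + r) (d(r) = (r**2 - 1476*r) + (2*r)*(546 + r) = (r**2 - 1476*r) + 2*r*(546 + r) = r**2 - 1476*r + 2*r*(546 + r))
(l + 1541517) - d(Y) = (-1211439 + 1541517) - 3*4*I*sqrt(21)*(-128 + 4*I*sqrt(21)) = 330078 - 12*I*sqrt(21)*(-128 + 4*I*sqrt(21))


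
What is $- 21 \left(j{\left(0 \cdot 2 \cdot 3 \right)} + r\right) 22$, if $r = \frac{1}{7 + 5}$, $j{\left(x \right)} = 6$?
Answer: $- \frac{5621}{2} \approx -2810.5$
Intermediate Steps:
$r = \frac{1}{12} \approx 0.083333$
$- 21 \left(j{\left(0 \cdot 2 \cdot 3 \right)} + r\right) 22 = - 21 \left(6 + \frac{1}{12}\right) 22 = \left(-21\right) \frac{73}{12} \cdot 22 = \left(- \frac{511}{4}\right) 22 = - \frac{5621}{2}$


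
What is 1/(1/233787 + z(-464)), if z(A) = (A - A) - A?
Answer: 233787/108477169 ≈ 0.0021552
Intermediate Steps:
z(A) = -A (z(A) = 0 - A = -A)
1/(1/233787 + z(-464)) = 1/(1/233787 - 1*(-464)) = 1/(1/233787 + 464) = 1/(108477169/233787) = 233787/108477169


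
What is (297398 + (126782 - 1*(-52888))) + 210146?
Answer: 687214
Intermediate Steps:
(297398 + (126782 - 1*(-52888))) + 210146 = (297398 + (126782 + 52888)) + 210146 = (297398 + 179670) + 210146 = 477068 + 210146 = 687214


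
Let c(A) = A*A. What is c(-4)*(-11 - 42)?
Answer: -848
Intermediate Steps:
c(A) = A²
c(-4)*(-11 - 42) = (-4)²*(-11 - 42) = 16*(-53) = -848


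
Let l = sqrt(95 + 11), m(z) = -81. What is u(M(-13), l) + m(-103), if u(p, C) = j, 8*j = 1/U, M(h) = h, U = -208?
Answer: -134785/1664 ≈ -81.001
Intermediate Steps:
j = -1/1664 (j = (1/8)/(-208) = (1/8)*(-1/208) = -1/1664 ≈ -0.00060096)
l = sqrt(106) ≈ 10.296
u(p, C) = -1/1664
u(M(-13), l) + m(-103) = -1/1664 - 81 = -134785/1664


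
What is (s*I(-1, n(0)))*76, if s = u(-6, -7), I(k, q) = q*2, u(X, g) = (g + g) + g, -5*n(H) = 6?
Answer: 19152/5 ≈ 3830.4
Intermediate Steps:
n(H) = -6/5 (n(H) = -⅕*6 = -6/5)
u(X, g) = 3*g (u(X, g) = 2*g + g = 3*g)
I(k, q) = 2*q
s = -21 (s = 3*(-7) = -21)
(s*I(-1, n(0)))*76 = -42*(-6)/5*76 = -21*(-12/5)*76 = (252/5)*76 = 19152/5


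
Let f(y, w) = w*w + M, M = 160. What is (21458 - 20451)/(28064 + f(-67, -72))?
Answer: 1007/33408 ≈ 0.030142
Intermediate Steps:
f(y, w) = 160 + w² (f(y, w) = w*w + 160 = w² + 160 = 160 + w²)
(21458 - 20451)/(28064 + f(-67, -72)) = (21458 - 20451)/(28064 + (160 + (-72)²)) = 1007/(28064 + (160 + 5184)) = 1007/(28064 + 5344) = 1007/33408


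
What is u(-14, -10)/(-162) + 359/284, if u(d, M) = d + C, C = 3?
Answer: 30641/23004 ≈ 1.3320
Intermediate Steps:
u(d, M) = 3 + d (u(d, M) = d + 3 = 3 + d)
u(-14, -10)/(-162) + 359/284 = (3 - 14)/(-162) + 359/284 = -11*(-1/162) + 359*(1/284) = 11/162 + 359/284 = 30641/23004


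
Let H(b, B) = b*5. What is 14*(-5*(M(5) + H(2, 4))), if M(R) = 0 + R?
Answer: -1050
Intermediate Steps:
H(b, B) = 5*b
M(R) = R
14*(-5*(M(5) + H(2, 4))) = 14*(-5*(5 + 5*2)) = 14*(-5*(5 + 10)) = 14*(-5*15) = 14*(-75) = -1050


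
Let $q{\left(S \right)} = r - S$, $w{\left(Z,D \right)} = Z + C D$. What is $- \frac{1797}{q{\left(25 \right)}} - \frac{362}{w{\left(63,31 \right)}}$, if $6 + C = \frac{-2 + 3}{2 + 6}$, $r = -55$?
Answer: $\frac{1944221}{76240} \approx 25.501$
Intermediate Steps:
$C = - \frac{47}{8}$ ($C = -6 + \frac{-2 + 3}{2 + 6} = -6 + 1 \cdot \frac{1}{8} = -6 + \frac{1}{8} = - \frac{47}{8} \approx -5.875$)
$w{\left(Z,D \right)} = Z - \frac{47 D}{8}$
$q{\left(S \right)} = -55 - S$
$- \frac{1797}{q{\left(25 \right)}} - \frac{362}{w{\left(63,31 \right)}} = - \frac{1797}{-55 - 25} - \frac{362}{63 - \frac{1457}{8}} = - \frac{1797}{-80} - \frac{362}{- \frac{953}{8}} = \left(-1797\right) \left(- \frac{1}{80}\right) - - \frac{2896}{953} = \frac{1797}{80} + \frac{2896}{953} = \frac{1944221}{76240}$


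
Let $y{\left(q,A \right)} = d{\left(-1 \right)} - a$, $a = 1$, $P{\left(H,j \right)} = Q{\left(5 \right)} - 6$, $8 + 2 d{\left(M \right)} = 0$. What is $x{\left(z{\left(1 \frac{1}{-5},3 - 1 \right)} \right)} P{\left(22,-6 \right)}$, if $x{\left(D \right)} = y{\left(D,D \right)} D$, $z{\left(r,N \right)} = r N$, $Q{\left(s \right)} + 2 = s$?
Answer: $-6$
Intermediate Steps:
$Q{\left(s \right)} = -2 + s$
$d{\left(M \right)} = -4$ ($d{\left(M \right)} = -4 + \frac{1}{2} \cdot 0 = -4 + 0 = -4$)
$P{\left(H,j \right)} = -3$ ($P{\left(H,j \right)} = \left(-2 + 5\right) - 6 = 3 - 6 = -3$)
$y{\left(q,A \right)} = -5$ ($y{\left(q,A \right)} = -4 - 1 = -5$)
$z{\left(r,N \right)} = N r$
$x{\left(D \right)} = - 5 D$
$x{\left(z{\left(1 \frac{1}{-5},3 - 1 \right)} \right)} P{\left(22,-6 \right)} = - 5 \left(3 - 1\right) 1 \frac{1}{-5} \left(-3\right) = - 5 \cdot 2 \cdot 1 \left(- \frac{1}{5}\right) \left(-3\right) = - 5 \cdot 2 \left(- \frac{1}{5}\right) \left(-3\right) = \left(-5\right) \left(- \frac{2}{5}\right) \left(-3\right) = 2 \left(-3\right) = -6$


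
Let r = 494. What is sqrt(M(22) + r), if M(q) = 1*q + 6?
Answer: 3*sqrt(58) ≈ 22.847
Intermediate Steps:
M(q) = 6 + q (M(q) = q + 6 = 6 + q)
sqrt(M(22) + r) = sqrt((6 + 22) + 494) = sqrt(28 + 494) = sqrt(522) = 3*sqrt(58)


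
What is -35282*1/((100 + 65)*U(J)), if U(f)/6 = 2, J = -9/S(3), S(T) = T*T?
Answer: -17641/990 ≈ -17.819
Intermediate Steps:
S(T) = T**2
J = -1 (J = -9/(3**2) = -9/9 = -9*1/9 = -1)
U(f) = 12 (U(f) = 6*2 = 12)
-35282*1/((100 + 65)*U(J)) = -35282*1/(12*(100 + 65)) = -35282/(165*12) = -35282/1980 = -35282*1/1980 = -17641/990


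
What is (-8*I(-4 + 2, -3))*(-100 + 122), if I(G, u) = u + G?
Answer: 880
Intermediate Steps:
I(G, u) = G + u
(-8*I(-4 + 2, -3))*(-100 + 122) = (-8*((-4 + 2) - 3))*(-100 + 122) = -8*(-2 - 3)*22 = -8*(-5)*22 = 40*22 = 880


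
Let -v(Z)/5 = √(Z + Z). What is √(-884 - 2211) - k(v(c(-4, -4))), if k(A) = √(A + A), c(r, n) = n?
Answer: I*√3095 - 2*2^(¼)*√5*√(-I) ≈ -3.7606 + 59.393*I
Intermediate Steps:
v(Z) = -5*√2*√Z (v(Z) = -5*√(Z + Z) = -5*√2*√Z)
k(A) = √2*√A (k(A) = √(2*A) = √2*√A)
√(-884 - 2211) - k(v(c(-4, -4))) = √(-884 - 2211) - √2*√(-5*√2*√(-4)) = √(-3095) - √2*√(-5*√2*2*I) = I*√3095 - √2*√(-10*I*√2) = I*√3095 - √2*2^(¾)*√5*√(-I) = I*√3095 - 2*2^(¼)*√5*√(-I)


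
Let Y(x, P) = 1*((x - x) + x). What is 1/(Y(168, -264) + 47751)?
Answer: 1/47919 ≈ 2.0869e-5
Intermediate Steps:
Y(x, P) = x (Y(x, P) = 1*(0 + x) = 1*x = x)
1/(Y(168, -264) + 47751) = 1/(168 + 47751) = 1/47919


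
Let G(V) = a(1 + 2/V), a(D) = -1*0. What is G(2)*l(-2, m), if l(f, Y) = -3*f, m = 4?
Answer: 0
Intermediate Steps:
a(D) = 0
G(V) = 0
G(2)*l(-2, m) = 0*(-3*(-2)) = 0*6 = 0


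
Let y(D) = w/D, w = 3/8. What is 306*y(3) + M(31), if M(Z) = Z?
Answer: 277/4 ≈ 69.250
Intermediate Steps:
w = 3/8 (w = 3*(1/8) = 3/8 ≈ 0.37500)
y(D) = 3/(8*D)
306*y(3) + M(31) = 306*((3/8)/3) + 31 = 306*((3/8)*(1/3)) + 31 = 306*(1/8) + 31 = 153/4 + 31 = 277/4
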